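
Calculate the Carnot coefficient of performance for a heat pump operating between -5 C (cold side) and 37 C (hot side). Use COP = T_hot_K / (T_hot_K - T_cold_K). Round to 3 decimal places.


Convert to Kelvin:
  T_hot = 37 + 273.15 = 310.15 K
  T_cold = -5 + 273.15 = 268.15 K
Apply Carnot COP formula:
  COP = T_hot_K / (T_hot_K - T_cold_K) = 310.15 / 42.0
  COP = 7.385

7.385


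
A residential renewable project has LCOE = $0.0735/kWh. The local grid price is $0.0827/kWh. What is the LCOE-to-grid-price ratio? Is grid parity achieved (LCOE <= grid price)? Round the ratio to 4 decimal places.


Compare LCOE to grid price:
  LCOE = $0.0735/kWh, Grid price = $0.0827/kWh
  Ratio = LCOE / grid_price = 0.0735 / 0.0827 = 0.8888
  Grid parity achieved (ratio <= 1)? yes

0.8888


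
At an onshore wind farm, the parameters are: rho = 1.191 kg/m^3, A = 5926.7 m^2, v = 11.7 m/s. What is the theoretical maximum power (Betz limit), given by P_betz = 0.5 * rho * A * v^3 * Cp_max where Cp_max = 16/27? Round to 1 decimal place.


The Betz coefficient Cp_max = 16/27 = 0.5926
v^3 = 11.7^3 = 1601.613
P_betz = 0.5 * rho * A * v^3 * Cp_max
P_betz = 0.5 * 1.191 * 5926.7 * 1601.613 * 0.5926
P_betz = 3349720.1 W

3349720.1


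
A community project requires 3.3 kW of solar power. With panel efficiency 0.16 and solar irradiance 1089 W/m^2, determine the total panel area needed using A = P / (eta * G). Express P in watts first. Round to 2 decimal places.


Convert target power to watts: P = 3.3 * 1000 = 3300.0 W
Compute denominator: eta * G = 0.16 * 1089 = 174.24
Required area A = P / (eta * G) = 3300.0 / 174.24
A = 18.94 m^2

18.94


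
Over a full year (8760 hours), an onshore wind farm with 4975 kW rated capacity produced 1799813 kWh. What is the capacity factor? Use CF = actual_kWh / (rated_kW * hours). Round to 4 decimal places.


Capacity factor = actual output / maximum possible output
Maximum possible = rated * hours = 4975 * 8760 = 43581000 kWh
CF = 1799813 / 43581000
CF = 0.0413

0.0413


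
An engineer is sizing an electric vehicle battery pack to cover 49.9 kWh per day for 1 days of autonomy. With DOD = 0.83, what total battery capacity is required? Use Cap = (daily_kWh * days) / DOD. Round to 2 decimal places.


Total energy needed = daily * days = 49.9 * 1 = 49.9 kWh
Account for depth of discharge:
  Cap = total_energy / DOD = 49.9 / 0.83
  Cap = 60.12 kWh

60.12


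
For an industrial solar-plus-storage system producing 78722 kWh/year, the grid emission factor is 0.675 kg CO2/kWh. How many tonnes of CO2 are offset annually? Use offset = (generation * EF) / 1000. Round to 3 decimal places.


CO2 offset in kg = generation * emission_factor
CO2 offset = 78722 * 0.675 = 53137.35 kg
Convert to tonnes:
  CO2 offset = 53137.35 / 1000 = 53.137 tonnes

53.137


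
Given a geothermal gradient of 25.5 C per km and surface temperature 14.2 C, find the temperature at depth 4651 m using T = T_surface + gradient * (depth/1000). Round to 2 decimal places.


Convert depth to km: 4651 / 1000 = 4.651 km
Temperature increase = gradient * depth_km = 25.5 * 4.651 = 118.6 C
Temperature at depth = T_surface + delta_T = 14.2 + 118.6
T = 132.80 C

132.80


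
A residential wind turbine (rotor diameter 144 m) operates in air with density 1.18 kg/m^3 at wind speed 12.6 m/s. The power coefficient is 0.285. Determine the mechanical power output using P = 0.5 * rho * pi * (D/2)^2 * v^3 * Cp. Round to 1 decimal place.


Step 1 -- Compute swept area:
  A = pi * (D/2)^2 = pi * (144/2)^2 = 16286.02 m^2
Step 2 -- Apply wind power equation:
  P = 0.5 * rho * A * v^3 * Cp
  v^3 = 12.6^3 = 2000.376
  P = 0.5 * 1.18 * 16286.02 * 2000.376 * 0.285
  P = 5478017.0 W

5478017.0


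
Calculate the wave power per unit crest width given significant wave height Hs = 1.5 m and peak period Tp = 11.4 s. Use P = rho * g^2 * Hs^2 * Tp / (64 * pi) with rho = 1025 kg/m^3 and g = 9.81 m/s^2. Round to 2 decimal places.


Apply wave power formula:
  g^2 = 9.81^2 = 96.2361
  Hs^2 = 1.5^2 = 2.25
  Numerator = rho * g^2 * Hs^2 * Tp = 1025 * 96.2361 * 2.25 * 11.4 = 2530167.36
  Denominator = 64 * pi = 201.0619
  P = 2530167.36 / 201.0619 = 12584.02 W/m

12584.02


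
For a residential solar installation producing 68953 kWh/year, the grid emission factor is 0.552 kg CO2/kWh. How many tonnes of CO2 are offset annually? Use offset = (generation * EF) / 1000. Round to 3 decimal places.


CO2 offset in kg = generation * emission_factor
CO2 offset = 68953 * 0.552 = 38062.06 kg
Convert to tonnes:
  CO2 offset = 38062.06 / 1000 = 38.062 tonnes

38.062


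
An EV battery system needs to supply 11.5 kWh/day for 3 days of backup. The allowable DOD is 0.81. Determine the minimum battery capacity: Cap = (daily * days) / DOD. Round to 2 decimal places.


Total energy needed = daily * days = 11.5 * 3 = 34.5 kWh
Account for depth of discharge:
  Cap = total_energy / DOD = 34.5 / 0.81
  Cap = 42.59 kWh

42.59


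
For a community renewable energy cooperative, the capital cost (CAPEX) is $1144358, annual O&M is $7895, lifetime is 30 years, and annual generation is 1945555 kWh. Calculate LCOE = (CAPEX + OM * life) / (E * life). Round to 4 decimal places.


Total cost = CAPEX + OM * lifetime = 1144358 + 7895 * 30 = 1144358 + 236850 = 1381208
Total generation = annual * lifetime = 1945555 * 30 = 58366650 kWh
LCOE = 1381208 / 58366650
LCOE = 0.0237 $/kWh

0.0237


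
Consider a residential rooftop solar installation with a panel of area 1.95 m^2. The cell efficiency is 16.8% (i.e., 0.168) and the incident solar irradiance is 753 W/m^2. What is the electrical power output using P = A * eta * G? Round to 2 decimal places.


Use the solar power formula P = A * eta * G.
Given: A = 1.95 m^2, eta = 0.168, G = 753 W/m^2
P = 1.95 * 0.168 * 753
P = 246.68 W

246.68


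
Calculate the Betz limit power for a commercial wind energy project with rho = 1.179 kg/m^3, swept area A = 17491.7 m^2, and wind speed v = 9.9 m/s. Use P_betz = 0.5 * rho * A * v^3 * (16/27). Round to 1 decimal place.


The Betz coefficient Cp_max = 16/27 = 0.5926
v^3 = 9.9^3 = 970.299
P_betz = 0.5 * rho * A * v^3 * Cp_max
P_betz = 0.5 * 1.179 * 17491.7 * 970.299 * 0.5926
P_betz = 5928947.9 W

5928947.9


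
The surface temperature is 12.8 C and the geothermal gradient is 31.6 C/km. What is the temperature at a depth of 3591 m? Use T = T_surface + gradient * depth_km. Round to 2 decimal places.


Convert depth to km: 3591 / 1000 = 3.591 km
Temperature increase = gradient * depth_km = 31.6 * 3.591 = 113.48 C
Temperature at depth = T_surface + delta_T = 12.8 + 113.48
T = 126.28 C

126.28


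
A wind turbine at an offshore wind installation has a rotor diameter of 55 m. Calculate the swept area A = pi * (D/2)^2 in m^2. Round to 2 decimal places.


Compute the rotor radius:
  r = D / 2 = 55 / 2 = 27.5 m
Calculate swept area:
  A = pi * r^2 = pi * 27.5^2
  A = 2375.83 m^2

2375.83


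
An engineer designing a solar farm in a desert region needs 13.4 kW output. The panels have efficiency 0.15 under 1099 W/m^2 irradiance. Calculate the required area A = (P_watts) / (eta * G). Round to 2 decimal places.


Convert target power to watts: P = 13.4 * 1000 = 13400.0 W
Compute denominator: eta * G = 0.15 * 1099 = 164.85
Required area A = P / (eta * G) = 13400.0 / 164.85
A = 81.29 m^2

81.29


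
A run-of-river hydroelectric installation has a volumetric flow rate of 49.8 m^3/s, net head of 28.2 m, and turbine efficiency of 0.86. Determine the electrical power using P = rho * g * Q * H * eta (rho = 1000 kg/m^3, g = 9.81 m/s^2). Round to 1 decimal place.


Apply the hydropower formula P = rho * g * Q * H * eta
rho * g = 1000 * 9.81 = 9810.0
P = 9810.0 * 49.8 * 28.2 * 0.86
P = 11848023.6 W

11848023.6


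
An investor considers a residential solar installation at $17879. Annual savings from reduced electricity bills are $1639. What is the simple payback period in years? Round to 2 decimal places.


Simple payback period = initial cost / annual savings
Payback = 17879 / 1639
Payback = 10.91 years

10.91


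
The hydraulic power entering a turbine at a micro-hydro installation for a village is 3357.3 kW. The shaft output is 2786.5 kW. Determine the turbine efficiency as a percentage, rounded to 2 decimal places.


Turbine efficiency = (output power / input power) * 100
eta = (2786.5 / 3357.3) * 100
eta = 83.00%

83.00


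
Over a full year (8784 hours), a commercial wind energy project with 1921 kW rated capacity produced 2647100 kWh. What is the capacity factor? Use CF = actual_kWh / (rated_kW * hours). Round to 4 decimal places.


Capacity factor = actual output / maximum possible output
Maximum possible = rated * hours = 1921 * 8784 = 16874064 kWh
CF = 2647100 / 16874064
CF = 0.1569

0.1569


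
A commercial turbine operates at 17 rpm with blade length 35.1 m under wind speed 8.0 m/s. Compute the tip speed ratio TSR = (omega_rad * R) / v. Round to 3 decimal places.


Convert rotational speed to rad/s:
  omega = 17 * 2 * pi / 60 = 1.7802 rad/s
Compute tip speed:
  v_tip = omega * R = 1.7802 * 35.1 = 62.486 m/s
Tip speed ratio:
  TSR = v_tip / v_wind = 62.486 / 8.0 = 7.811

7.811


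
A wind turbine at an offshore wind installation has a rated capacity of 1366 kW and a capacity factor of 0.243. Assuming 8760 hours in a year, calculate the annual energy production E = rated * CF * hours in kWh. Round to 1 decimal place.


Annual energy = rated_kW * capacity_factor * hours_per_year
Given: P_rated = 1366 kW, CF = 0.243, hours = 8760
E = 1366 * 0.243 * 8760
E = 2907776.9 kWh

2907776.9


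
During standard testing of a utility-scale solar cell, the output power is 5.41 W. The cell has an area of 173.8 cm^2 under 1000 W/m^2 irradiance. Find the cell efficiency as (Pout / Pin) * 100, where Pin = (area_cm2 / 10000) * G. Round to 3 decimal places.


First compute the input power:
  Pin = area_cm2 / 10000 * G = 173.8 / 10000 * 1000 = 17.38 W
Then compute efficiency:
  Efficiency = (Pout / Pin) * 100 = (5.41 / 17.38) * 100
  Efficiency = 31.128%

31.128


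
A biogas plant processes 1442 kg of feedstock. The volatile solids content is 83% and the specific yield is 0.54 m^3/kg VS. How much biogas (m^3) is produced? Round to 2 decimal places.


Compute volatile solids:
  VS = mass * VS_fraction = 1442 * 0.83 = 1196.86 kg
Calculate biogas volume:
  Biogas = VS * specific_yield = 1196.86 * 0.54
  Biogas = 646.30 m^3

646.30


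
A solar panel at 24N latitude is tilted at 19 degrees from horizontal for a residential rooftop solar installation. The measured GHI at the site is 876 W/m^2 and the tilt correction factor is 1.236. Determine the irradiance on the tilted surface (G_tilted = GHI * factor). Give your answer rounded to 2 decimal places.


Identify the given values:
  GHI = 876 W/m^2, tilt correction factor = 1.236
Apply the formula G_tilted = GHI * factor:
  G_tilted = 876 * 1.236
  G_tilted = 1082.74 W/m^2

1082.74


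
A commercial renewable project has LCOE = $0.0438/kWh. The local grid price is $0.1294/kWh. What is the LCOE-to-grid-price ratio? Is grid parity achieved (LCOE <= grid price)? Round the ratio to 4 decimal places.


Compare LCOE to grid price:
  LCOE = $0.0438/kWh, Grid price = $0.1294/kWh
  Ratio = LCOE / grid_price = 0.0438 / 0.1294 = 0.3385
  Grid parity achieved (ratio <= 1)? yes

0.3385


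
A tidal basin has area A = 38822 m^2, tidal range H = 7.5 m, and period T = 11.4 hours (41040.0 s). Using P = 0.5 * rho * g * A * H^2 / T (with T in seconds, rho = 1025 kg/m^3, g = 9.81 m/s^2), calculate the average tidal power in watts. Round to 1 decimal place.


Convert period to seconds: T = 11.4 * 3600 = 41040.0 s
H^2 = 7.5^2 = 56.25
P = 0.5 * rho * g * A * H^2 / T
P = 0.5 * 1025 * 9.81 * 38822 * 56.25 / 41040.0
P = 267519.8 W

267519.8


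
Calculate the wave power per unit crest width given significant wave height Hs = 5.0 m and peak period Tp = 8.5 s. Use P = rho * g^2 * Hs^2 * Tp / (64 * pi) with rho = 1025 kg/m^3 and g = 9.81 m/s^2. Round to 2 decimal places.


Apply wave power formula:
  g^2 = 9.81^2 = 96.2361
  Hs^2 = 5.0^2 = 25.0
  Numerator = rho * g^2 * Hs^2 * Tp = 1025 * 96.2361 * 25.0 * 8.5 = 20961425.53
  Denominator = 64 * pi = 201.0619
  P = 20961425.53 / 201.0619 = 104253.58 W/m

104253.58


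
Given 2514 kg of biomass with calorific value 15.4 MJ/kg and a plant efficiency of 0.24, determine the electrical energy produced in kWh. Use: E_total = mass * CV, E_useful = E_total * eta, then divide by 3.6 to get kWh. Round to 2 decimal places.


Total energy = mass * CV = 2514 * 15.4 = 38715.6 MJ
Useful energy = total * eta = 38715.6 * 0.24 = 9291.74 MJ
Convert to kWh: 9291.74 / 3.6
Useful energy = 2581.04 kWh

2581.04


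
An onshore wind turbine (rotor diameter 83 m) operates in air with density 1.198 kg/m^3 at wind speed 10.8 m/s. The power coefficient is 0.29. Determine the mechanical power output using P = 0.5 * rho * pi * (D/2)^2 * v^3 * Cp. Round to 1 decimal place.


Step 1 -- Compute swept area:
  A = pi * (D/2)^2 = pi * (83/2)^2 = 5410.61 m^2
Step 2 -- Apply wind power equation:
  P = 0.5 * rho * A * v^3 * Cp
  v^3 = 10.8^3 = 1259.712
  P = 0.5 * 1.198 * 5410.61 * 1259.712 * 0.29
  P = 1183974.0 W

1183974.0


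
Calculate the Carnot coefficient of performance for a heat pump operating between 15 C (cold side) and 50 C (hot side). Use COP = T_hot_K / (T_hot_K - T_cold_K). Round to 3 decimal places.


Convert to Kelvin:
  T_hot = 50 + 273.15 = 323.15 K
  T_cold = 15 + 273.15 = 288.15 K
Apply Carnot COP formula:
  COP = T_hot_K / (T_hot_K - T_cold_K) = 323.15 / 35.0
  COP = 9.233

9.233


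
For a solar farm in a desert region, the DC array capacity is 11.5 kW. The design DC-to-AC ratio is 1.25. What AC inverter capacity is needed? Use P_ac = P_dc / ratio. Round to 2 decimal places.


The inverter AC capacity is determined by the DC/AC ratio.
Given: P_dc = 11.5 kW, DC/AC ratio = 1.25
P_ac = P_dc / ratio = 11.5 / 1.25
P_ac = 9.20 kW

9.20


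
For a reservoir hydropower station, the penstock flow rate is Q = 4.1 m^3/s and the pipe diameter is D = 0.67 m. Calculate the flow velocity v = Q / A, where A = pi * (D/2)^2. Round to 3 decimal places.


Compute pipe cross-sectional area:
  A = pi * (D/2)^2 = pi * (0.67/2)^2 = 0.3526 m^2
Calculate velocity:
  v = Q / A = 4.1 / 0.3526
  v = 11.629 m/s

11.629


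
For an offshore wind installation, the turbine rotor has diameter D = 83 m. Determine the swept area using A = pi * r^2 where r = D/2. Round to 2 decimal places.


Compute the rotor radius:
  r = D / 2 = 83 / 2 = 41.5 m
Calculate swept area:
  A = pi * r^2 = pi * 41.5^2
  A = 5410.61 m^2

5410.61


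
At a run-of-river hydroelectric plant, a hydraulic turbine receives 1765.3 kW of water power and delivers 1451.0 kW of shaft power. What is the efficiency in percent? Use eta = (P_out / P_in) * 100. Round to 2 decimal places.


Turbine efficiency = (output power / input power) * 100
eta = (1451.0 / 1765.3) * 100
eta = 82.20%

82.20


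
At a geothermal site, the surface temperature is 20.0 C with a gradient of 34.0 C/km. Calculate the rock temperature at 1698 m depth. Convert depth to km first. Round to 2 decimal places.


Convert depth to km: 1698 / 1000 = 1.698 km
Temperature increase = gradient * depth_km = 34.0 * 1.698 = 57.73 C
Temperature at depth = T_surface + delta_T = 20.0 + 57.73
T = 77.73 C

77.73


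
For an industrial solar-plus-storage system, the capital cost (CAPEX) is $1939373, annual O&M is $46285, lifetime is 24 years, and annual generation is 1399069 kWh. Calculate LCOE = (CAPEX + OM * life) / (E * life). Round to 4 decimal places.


Total cost = CAPEX + OM * lifetime = 1939373 + 46285 * 24 = 1939373 + 1110840 = 3050213
Total generation = annual * lifetime = 1399069 * 24 = 33577656 kWh
LCOE = 3050213 / 33577656
LCOE = 0.0908 $/kWh

0.0908


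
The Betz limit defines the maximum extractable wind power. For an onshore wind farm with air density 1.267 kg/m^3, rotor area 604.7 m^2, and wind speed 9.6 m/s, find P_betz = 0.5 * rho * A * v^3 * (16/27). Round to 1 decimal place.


The Betz coefficient Cp_max = 16/27 = 0.5926
v^3 = 9.6^3 = 884.736
P_betz = 0.5 * rho * A * v^3 * Cp_max
P_betz = 0.5 * 1.267 * 604.7 * 884.736 * 0.5926
P_betz = 200842.9 W

200842.9


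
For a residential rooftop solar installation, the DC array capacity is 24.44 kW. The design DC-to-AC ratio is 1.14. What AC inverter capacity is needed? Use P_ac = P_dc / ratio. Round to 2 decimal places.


The inverter AC capacity is determined by the DC/AC ratio.
Given: P_dc = 24.44 kW, DC/AC ratio = 1.14
P_ac = P_dc / ratio = 24.44 / 1.14
P_ac = 21.44 kW

21.44


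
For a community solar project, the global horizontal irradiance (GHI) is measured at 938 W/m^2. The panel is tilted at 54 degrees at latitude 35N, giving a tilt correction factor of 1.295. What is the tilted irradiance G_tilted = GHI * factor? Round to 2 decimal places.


Identify the given values:
  GHI = 938 W/m^2, tilt correction factor = 1.295
Apply the formula G_tilted = GHI * factor:
  G_tilted = 938 * 1.295
  G_tilted = 1214.71 W/m^2

1214.71


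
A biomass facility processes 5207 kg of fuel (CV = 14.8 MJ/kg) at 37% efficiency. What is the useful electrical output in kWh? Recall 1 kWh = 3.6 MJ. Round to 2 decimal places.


Total energy = mass * CV = 5207 * 14.8 = 77063.6 MJ
Useful energy = total * eta = 77063.6 * 0.37 = 28513.53 MJ
Convert to kWh: 28513.53 / 3.6
Useful energy = 7920.43 kWh

7920.43


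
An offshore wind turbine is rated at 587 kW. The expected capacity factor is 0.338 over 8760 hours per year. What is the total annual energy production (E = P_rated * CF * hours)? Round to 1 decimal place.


Annual energy = rated_kW * capacity_factor * hours_per_year
Given: P_rated = 587 kW, CF = 0.338, hours = 8760
E = 587 * 0.338 * 8760
E = 1738036.6 kWh

1738036.6


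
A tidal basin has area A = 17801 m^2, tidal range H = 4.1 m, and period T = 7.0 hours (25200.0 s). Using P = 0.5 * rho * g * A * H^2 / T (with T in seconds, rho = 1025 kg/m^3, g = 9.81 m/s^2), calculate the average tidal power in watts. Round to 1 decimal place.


Convert period to seconds: T = 7.0 * 3600 = 25200.0 s
H^2 = 4.1^2 = 16.81
P = 0.5 * rho * g * A * H^2 / T
P = 0.5 * 1025 * 9.81 * 17801 * 16.81 / 25200.0
P = 59700.0 W

59700.0


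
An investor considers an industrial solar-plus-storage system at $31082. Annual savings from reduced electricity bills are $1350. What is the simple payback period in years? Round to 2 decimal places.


Simple payback period = initial cost / annual savings
Payback = 31082 / 1350
Payback = 23.02 years

23.02


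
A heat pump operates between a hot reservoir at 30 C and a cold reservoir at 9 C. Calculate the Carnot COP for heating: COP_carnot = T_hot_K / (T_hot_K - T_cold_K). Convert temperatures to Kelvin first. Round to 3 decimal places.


Convert to Kelvin:
  T_hot = 30 + 273.15 = 303.15 K
  T_cold = 9 + 273.15 = 282.15 K
Apply Carnot COP formula:
  COP = T_hot_K / (T_hot_K - T_cold_K) = 303.15 / 21.0
  COP = 14.436

14.436


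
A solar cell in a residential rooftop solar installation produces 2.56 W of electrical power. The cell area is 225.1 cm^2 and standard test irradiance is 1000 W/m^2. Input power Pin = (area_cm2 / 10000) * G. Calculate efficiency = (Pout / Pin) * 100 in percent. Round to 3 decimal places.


First compute the input power:
  Pin = area_cm2 / 10000 * G = 225.1 / 10000 * 1000 = 22.51 W
Then compute efficiency:
  Efficiency = (Pout / Pin) * 100 = (2.56 / 22.51) * 100
  Efficiency = 11.373%

11.373


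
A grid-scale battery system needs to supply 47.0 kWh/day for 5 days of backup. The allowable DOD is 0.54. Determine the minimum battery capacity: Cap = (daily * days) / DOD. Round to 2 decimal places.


Total energy needed = daily * days = 47.0 * 5 = 235.0 kWh
Account for depth of discharge:
  Cap = total_energy / DOD = 235.0 / 0.54
  Cap = 435.19 kWh

435.19


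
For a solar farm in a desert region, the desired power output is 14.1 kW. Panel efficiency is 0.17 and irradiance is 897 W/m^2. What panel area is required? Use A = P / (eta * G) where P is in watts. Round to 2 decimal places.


Convert target power to watts: P = 14.1 * 1000 = 14100.0 W
Compute denominator: eta * G = 0.17 * 897 = 152.49
Required area A = P / (eta * G) = 14100.0 / 152.49
A = 92.47 m^2

92.47


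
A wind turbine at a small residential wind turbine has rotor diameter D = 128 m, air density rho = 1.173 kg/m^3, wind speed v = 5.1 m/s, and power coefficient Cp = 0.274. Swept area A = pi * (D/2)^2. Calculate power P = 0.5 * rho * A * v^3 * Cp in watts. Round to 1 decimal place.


Step 1 -- Compute swept area:
  A = pi * (D/2)^2 = pi * (128/2)^2 = 12867.96 m^2
Step 2 -- Apply wind power equation:
  P = 0.5 * rho * A * v^3 * Cp
  v^3 = 5.1^3 = 132.651
  P = 0.5 * 1.173 * 12867.96 * 132.651 * 0.274
  P = 274308.3 W

274308.3


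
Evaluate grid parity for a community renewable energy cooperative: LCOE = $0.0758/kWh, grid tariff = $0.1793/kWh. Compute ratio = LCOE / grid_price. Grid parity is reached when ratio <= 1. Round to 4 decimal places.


Compare LCOE to grid price:
  LCOE = $0.0758/kWh, Grid price = $0.1793/kWh
  Ratio = LCOE / grid_price = 0.0758 / 0.1793 = 0.4228
  Grid parity achieved (ratio <= 1)? yes

0.4228


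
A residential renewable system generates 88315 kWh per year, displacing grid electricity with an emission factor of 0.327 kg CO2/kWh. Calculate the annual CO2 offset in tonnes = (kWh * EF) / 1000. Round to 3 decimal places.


CO2 offset in kg = generation * emission_factor
CO2 offset = 88315 * 0.327 = 28879.01 kg
Convert to tonnes:
  CO2 offset = 28879.01 / 1000 = 28.879 tonnes

28.879


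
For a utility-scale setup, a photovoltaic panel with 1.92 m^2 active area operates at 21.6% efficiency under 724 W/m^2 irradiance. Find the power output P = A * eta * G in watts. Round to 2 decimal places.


Use the solar power formula P = A * eta * G.
Given: A = 1.92 m^2, eta = 0.216, G = 724 W/m^2
P = 1.92 * 0.216 * 724
P = 300.26 W

300.26


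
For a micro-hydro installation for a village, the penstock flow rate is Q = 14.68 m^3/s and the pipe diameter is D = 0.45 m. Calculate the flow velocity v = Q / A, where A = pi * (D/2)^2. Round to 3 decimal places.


Compute pipe cross-sectional area:
  A = pi * (D/2)^2 = pi * (0.45/2)^2 = 0.159 m^2
Calculate velocity:
  v = Q / A = 14.68 / 0.159
  v = 92.302 m/s

92.302


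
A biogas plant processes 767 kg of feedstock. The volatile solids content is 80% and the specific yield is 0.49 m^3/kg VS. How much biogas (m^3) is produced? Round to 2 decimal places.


Compute volatile solids:
  VS = mass * VS_fraction = 767 * 0.8 = 613.6 kg
Calculate biogas volume:
  Biogas = VS * specific_yield = 613.6 * 0.49
  Biogas = 300.66 m^3

300.66


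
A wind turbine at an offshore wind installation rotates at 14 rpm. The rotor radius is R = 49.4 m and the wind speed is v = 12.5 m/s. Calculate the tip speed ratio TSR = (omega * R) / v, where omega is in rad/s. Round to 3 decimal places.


Convert rotational speed to rad/s:
  omega = 14 * 2 * pi / 60 = 1.4661 rad/s
Compute tip speed:
  v_tip = omega * R = 1.4661 * 49.4 = 72.424 m/s
Tip speed ratio:
  TSR = v_tip / v_wind = 72.424 / 12.5 = 5.794

5.794


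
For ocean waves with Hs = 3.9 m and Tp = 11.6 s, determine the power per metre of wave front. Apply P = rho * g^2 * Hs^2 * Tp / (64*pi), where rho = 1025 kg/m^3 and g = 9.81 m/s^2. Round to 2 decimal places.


Apply wave power formula:
  g^2 = 9.81^2 = 96.2361
  Hs^2 = 3.9^2 = 15.21
  Numerator = rho * g^2 * Hs^2 * Tp = 1025 * 96.2361 * 15.21 * 11.6 = 17404000.35
  Denominator = 64 * pi = 201.0619
  P = 17404000.35 / 201.0619 = 86560.40 W/m

86560.40


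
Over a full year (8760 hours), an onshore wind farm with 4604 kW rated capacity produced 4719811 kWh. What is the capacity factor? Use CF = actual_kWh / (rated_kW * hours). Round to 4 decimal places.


Capacity factor = actual output / maximum possible output
Maximum possible = rated * hours = 4604 * 8760 = 40331040 kWh
CF = 4719811 / 40331040
CF = 0.1170

0.1170


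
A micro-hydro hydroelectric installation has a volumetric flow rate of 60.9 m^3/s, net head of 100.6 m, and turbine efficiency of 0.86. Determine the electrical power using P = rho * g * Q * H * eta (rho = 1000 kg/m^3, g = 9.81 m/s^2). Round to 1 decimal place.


Apply the hydropower formula P = rho * g * Q * H * eta
rho * g = 1000 * 9.81 = 9810.0
P = 9810.0 * 60.9 * 100.6 * 0.86
P = 51687167.4 W

51687167.4


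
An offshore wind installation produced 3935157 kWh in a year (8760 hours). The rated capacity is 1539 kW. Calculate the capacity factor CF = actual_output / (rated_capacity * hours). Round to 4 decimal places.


Capacity factor = actual output / maximum possible output
Maximum possible = rated * hours = 1539 * 8760 = 13481640 kWh
CF = 3935157 / 13481640
CF = 0.2919

0.2919


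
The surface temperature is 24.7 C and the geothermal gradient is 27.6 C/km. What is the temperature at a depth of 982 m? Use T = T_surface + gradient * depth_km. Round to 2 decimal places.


Convert depth to km: 982 / 1000 = 0.982 km
Temperature increase = gradient * depth_km = 27.6 * 0.982 = 27.1 C
Temperature at depth = T_surface + delta_T = 24.7 + 27.1
T = 51.80 C

51.80


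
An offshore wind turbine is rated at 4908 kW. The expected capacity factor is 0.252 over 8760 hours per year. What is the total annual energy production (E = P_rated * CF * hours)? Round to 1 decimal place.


Annual energy = rated_kW * capacity_factor * hours_per_year
Given: P_rated = 4908 kW, CF = 0.252, hours = 8760
E = 4908 * 0.252 * 8760
E = 10834508.2 kWh

10834508.2


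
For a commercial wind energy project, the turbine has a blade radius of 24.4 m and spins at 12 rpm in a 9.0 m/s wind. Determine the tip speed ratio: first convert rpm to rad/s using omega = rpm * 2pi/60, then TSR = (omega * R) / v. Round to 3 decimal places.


Convert rotational speed to rad/s:
  omega = 12 * 2 * pi / 60 = 1.2566 rad/s
Compute tip speed:
  v_tip = omega * R = 1.2566 * 24.4 = 30.662 m/s
Tip speed ratio:
  TSR = v_tip / v_wind = 30.662 / 9.0 = 3.407

3.407


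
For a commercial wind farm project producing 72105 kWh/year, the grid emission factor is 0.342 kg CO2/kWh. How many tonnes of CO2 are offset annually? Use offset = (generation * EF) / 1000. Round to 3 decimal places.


CO2 offset in kg = generation * emission_factor
CO2 offset = 72105 * 0.342 = 24659.91 kg
Convert to tonnes:
  CO2 offset = 24659.91 / 1000 = 24.660 tonnes

24.660


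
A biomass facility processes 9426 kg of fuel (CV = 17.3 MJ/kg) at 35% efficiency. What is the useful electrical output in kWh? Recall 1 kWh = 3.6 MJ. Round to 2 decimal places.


Total energy = mass * CV = 9426 * 17.3 = 163069.8 MJ
Useful energy = total * eta = 163069.8 * 0.35 = 57074.43 MJ
Convert to kWh: 57074.43 / 3.6
Useful energy = 15854.01 kWh

15854.01


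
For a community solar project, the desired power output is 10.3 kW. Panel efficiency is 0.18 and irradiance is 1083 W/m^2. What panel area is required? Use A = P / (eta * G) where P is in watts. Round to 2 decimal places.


Convert target power to watts: P = 10.3 * 1000 = 10300.0 W
Compute denominator: eta * G = 0.18 * 1083 = 194.94
Required area A = P / (eta * G) = 10300.0 / 194.94
A = 52.84 m^2

52.84


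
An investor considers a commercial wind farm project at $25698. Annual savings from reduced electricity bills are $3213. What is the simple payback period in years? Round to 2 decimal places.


Simple payback period = initial cost / annual savings
Payback = 25698 / 3213
Payback = 8.00 years

8.00


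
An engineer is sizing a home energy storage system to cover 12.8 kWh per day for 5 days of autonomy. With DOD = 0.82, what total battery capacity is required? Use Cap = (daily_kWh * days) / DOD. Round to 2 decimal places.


Total energy needed = daily * days = 12.8 * 5 = 64.0 kWh
Account for depth of discharge:
  Cap = total_energy / DOD = 64.0 / 0.82
  Cap = 78.05 kWh

78.05


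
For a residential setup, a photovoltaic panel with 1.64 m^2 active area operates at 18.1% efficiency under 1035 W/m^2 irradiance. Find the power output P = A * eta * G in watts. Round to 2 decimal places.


Use the solar power formula P = A * eta * G.
Given: A = 1.64 m^2, eta = 0.181, G = 1035 W/m^2
P = 1.64 * 0.181 * 1035
P = 307.23 W

307.23


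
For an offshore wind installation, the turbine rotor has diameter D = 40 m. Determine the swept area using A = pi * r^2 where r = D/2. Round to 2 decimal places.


Compute the rotor radius:
  r = D / 2 = 40 / 2 = 20.0 m
Calculate swept area:
  A = pi * r^2 = pi * 20.0^2
  A = 1256.64 m^2

1256.64


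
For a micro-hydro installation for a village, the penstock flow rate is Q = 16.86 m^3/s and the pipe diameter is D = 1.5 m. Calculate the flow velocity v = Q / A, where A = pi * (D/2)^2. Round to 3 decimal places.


Compute pipe cross-sectional area:
  A = pi * (D/2)^2 = pi * (1.5/2)^2 = 1.7671 m^2
Calculate velocity:
  v = Q / A = 16.86 / 1.7671
  v = 9.541 m/s

9.541


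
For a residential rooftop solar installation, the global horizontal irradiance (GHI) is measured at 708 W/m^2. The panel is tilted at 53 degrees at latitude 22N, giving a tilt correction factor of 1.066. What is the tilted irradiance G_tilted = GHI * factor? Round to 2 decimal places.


Identify the given values:
  GHI = 708 W/m^2, tilt correction factor = 1.066
Apply the formula G_tilted = GHI * factor:
  G_tilted = 708 * 1.066
  G_tilted = 754.73 W/m^2

754.73


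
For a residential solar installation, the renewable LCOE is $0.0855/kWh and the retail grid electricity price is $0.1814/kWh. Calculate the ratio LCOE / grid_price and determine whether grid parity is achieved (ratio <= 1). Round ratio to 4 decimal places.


Compare LCOE to grid price:
  LCOE = $0.0855/kWh, Grid price = $0.1814/kWh
  Ratio = LCOE / grid_price = 0.0855 / 0.1814 = 0.4713
  Grid parity achieved (ratio <= 1)? yes

0.4713


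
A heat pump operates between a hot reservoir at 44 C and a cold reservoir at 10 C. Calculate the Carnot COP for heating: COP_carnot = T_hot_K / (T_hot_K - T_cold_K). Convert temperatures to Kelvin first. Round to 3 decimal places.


Convert to Kelvin:
  T_hot = 44 + 273.15 = 317.15 K
  T_cold = 10 + 273.15 = 283.15 K
Apply Carnot COP formula:
  COP = T_hot_K / (T_hot_K - T_cold_K) = 317.15 / 34.0
  COP = 9.328

9.328


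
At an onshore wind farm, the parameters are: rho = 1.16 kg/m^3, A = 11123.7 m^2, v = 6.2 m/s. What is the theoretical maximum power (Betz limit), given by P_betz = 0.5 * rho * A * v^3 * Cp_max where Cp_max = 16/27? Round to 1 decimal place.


The Betz coefficient Cp_max = 16/27 = 0.5926
v^3 = 6.2^3 = 238.328
P_betz = 0.5 * rho * A * v^3 * Cp_max
P_betz = 0.5 * 1.16 * 11123.7 * 238.328 * 0.5926
P_betz = 911189.2 W

911189.2


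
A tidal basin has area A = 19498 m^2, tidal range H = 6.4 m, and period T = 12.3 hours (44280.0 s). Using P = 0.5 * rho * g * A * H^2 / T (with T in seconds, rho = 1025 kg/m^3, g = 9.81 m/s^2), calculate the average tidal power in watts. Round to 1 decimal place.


Convert period to seconds: T = 12.3 * 3600 = 44280.0 s
H^2 = 6.4^2 = 40.96
P = 0.5 * rho * g * A * H^2 / T
P = 0.5 * 1025 * 9.81 * 19498 * 40.96 / 44280.0
P = 90678.7 W

90678.7


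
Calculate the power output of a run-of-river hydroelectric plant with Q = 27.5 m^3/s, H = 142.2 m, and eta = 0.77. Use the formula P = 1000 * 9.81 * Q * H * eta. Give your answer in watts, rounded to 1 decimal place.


Apply the hydropower formula P = rho * g * Q * H * eta
rho * g = 1000 * 9.81 = 9810.0
P = 9810.0 * 27.5 * 142.2 * 0.77
P = 29538743.9 W

29538743.9


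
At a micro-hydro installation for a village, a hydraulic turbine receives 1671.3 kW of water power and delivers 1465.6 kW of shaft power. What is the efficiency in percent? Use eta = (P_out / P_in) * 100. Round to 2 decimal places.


Turbine efficiency = (output power / input power) * 100
eta = (1465.6 / 1671.3) * 100
eta = 87.69%

87.69


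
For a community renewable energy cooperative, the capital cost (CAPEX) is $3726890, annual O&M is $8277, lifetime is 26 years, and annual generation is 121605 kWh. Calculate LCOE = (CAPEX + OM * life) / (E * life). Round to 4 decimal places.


Total cost = CAPEX + OM * lifetime = 3726890 + 8277 * 26 = 3726890 + 215202 = 3942092
Total generation = annual * lifetime = 121605 * 26 = 3161730 kWh
LCOE = 3942092 / 3161730
LCOE = 1.2468 $/kWh

1.2468


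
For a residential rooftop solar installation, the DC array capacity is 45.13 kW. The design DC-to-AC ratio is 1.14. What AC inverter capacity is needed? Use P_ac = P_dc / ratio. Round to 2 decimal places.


The inverter AC capacity is determined by the DC/AC ratio.
Given: P_dc = 45.13 kW, DC/AC ratio = 1.14
P_ac = P_dc / ratio = 45.13 / 1.14
P_ac = 39.59 kW

39.59


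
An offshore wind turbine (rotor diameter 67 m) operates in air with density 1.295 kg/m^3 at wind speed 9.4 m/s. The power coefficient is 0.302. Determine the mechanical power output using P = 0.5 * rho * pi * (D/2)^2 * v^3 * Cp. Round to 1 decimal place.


Step 1 -- Compute swept area:
  A = pi * (D/2)^2 = pi * (67/2)^2 = 3525.65 m^2
Step 2 -- Apply wind power equation:
  P = 0.5 * rho * A * v^3 * Cp
  v^3 = 9.4^3 = 830.584
  P = 0.5 * 1.295 * 3525.65 * 830.584 * 0.302
  P = 572624.3 W

572624.3


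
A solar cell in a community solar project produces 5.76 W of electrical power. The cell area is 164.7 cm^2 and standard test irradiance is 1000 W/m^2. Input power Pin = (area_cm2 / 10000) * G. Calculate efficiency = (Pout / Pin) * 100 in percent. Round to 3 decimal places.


First compute the input power:
  Pin = area_cm2 / 10000 * G = 164.7 / 10000 * 1000 = 16.47 W
Then compute efficiency:
  Efficiency = (Pout / Pin) * 100 = (5.76 / 16.47) * 100
  Efficiency = 34.973%

34.973


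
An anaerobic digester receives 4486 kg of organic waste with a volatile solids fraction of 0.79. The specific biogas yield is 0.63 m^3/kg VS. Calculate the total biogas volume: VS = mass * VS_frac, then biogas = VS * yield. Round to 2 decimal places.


Compute volatile solids:
  VS = mass * VS_fraction = 4486 * 0.79 = 3543.94 kg
Calculate biogas volume:
  Biogas = VS * specific_yield = 3543.94 * 0.63
  Biogas = 2232.68 m^3

2232.68


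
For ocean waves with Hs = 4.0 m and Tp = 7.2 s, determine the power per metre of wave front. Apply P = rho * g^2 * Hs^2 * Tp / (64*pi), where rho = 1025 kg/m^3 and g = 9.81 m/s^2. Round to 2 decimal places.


Apply wave power formula:
  g^2 = 9.81^2 = 96.2361
  Hs^2 = 4.0^2 = 16.0
  Numerator = rho * g^2 * Hs^2 * Tp = 1025 * 96.2361 * 16.0 * 7.2 = 11363558.69
  Denominator = 64 * pi = 201.0619
  P = 11363558.69 / 201.0619 = 56517.70 W/m

56517.70


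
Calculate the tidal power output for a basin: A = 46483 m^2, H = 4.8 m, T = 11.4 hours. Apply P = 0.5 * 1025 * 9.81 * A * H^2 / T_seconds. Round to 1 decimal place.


Convert period to seconds: T = 11.4 * 3600 = 41040.0 s
H^2 = 4.8^2 = 23.04
P = 0.5 * rho * g * A * H^2 / T
P = 0.5 * 1025 * 9.81 * 46483 * 23.04 / 41040.0
P = 131199.5 W

131199.5


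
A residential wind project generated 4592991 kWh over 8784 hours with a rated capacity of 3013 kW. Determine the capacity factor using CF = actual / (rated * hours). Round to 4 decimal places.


Capacity factor = actual output / maximum possible output
Maximum possible = rated * hours = 3013 * 8784 = 26466192 kWh
CF = 4592991 / 26466192
CF = 0.1735

0.1735


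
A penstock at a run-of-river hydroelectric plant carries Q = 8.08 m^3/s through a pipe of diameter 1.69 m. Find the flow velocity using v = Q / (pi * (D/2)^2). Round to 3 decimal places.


Compute pipe cross-sectional area:
  A = pi * (D/2)^2 = pi * (1.69/2)^2 = 2.2432 m^2
Calculate velocity:
  v = Q / A = 8.08 / 2.2432
  v = 3.602 m/s

3.602


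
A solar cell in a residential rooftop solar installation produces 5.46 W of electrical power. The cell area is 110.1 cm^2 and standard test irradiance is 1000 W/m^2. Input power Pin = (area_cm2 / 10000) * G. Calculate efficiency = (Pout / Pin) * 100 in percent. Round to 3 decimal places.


First compute the input power:
  Pin = area_cm2 / 10000 * G = 110.1 / 10000 * 1000 = 11.01 W
Then compute efficiency:
  Efficiency = (Pout / Pin) * 100 = (5.46 / 11.01) * 100
  Efficiency = 49.591%

49.591


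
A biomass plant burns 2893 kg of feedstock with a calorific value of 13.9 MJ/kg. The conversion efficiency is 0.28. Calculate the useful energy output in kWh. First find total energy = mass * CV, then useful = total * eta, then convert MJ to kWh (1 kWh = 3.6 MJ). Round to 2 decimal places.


Total energy = mass * CV = 2893 * 13.9 = 40212.7 MJ
Useful energy = total * eta = 40212.7 * 0.28 = 11259.56 MJ
Convert to kWh: 11259.56 / 3.6
Useful energy = 3127.65 kWh

3127.65


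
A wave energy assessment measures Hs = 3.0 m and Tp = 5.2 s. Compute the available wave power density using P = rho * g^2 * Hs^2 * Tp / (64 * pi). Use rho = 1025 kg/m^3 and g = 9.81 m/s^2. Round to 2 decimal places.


Apply wave power formula:
  g^2 = 9.81^2 = 96.2361
  Hs^2 = 3.0^2 = 9.0
  Numerator = rho * g^2 * Hs^2 * Tp = 1025 * 96.2361 * 9.0 * 5.2 = 4616445.72
  Denominator = 64 * pi = 201.0619
  P = 4616445.72 / 201.0619 = 22960.32 W/m

22960.32


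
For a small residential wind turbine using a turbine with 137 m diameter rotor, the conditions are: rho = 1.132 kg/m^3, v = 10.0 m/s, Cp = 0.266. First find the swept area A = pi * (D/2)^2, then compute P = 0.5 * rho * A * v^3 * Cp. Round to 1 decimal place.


Step 1 -- Compute swept area:
  A = pi * (D/2)^2 = pi * (137/2)^2 = 14741.14 m^2
Step 2 -- Apply wind power equation:
  P = 0.5 * rho * A * v^3 * Cp
  v^3 = 10.0^3 = 1000.0
  P = 0.5 * 1.132 * 14741.14 * 1000.0 * 0.266
  P = 2219366.8 W

2219366.8


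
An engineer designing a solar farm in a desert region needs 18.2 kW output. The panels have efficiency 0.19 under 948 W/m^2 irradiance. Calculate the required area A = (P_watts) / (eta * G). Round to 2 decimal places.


Convert target power to watts: P = 18.2 * 1000 = 18200.0 W
Compute denominator: eta * G = 0.19 * 948 = 180.12
Required area A = P / (eta * G) = 18200.0 / 180.12
A = 101.04 m^2

101.04


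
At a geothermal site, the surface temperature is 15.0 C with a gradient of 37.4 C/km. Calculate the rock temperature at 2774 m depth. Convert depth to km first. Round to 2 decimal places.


Convert depth to km: 2774 / 1000 = 2.774 km
Temperature increase = gradient * depth_km = 37.4 * 2.774 = 103.75 C
Temperature at depth = T_surface + delta_T = 15.0 + 103.75
T = 118.75 C

118.75


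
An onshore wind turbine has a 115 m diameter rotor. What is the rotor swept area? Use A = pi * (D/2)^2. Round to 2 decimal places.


Compute the rotor radius:
  r = D / 2 = 115 / 2 = 57.5 m
Calculate swept area:
  A = pi * r^2 = pi * 57.5^2
  A = 10386.89 m^2

10386.89


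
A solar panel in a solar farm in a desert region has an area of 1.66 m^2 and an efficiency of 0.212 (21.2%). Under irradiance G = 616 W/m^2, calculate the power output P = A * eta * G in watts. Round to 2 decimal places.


Use the solar power formula P = A * eta * G.
Given: A = 1.66 m^2, eta = 0.212, G = 616 W/m^2
P = 1.66 * 0.212 * 616
P = 216.78 W

216.78


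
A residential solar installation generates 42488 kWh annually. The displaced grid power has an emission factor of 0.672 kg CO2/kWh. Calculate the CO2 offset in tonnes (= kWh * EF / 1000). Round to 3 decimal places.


CO2 offset in kg = generation * emission_factor
CO2 offset = 42488 * 0.672 = 28551.94 kg
Convert to tonnes:
  CO2 offset = 28551.94 / 1000 = 28.552 tonnes

28.552


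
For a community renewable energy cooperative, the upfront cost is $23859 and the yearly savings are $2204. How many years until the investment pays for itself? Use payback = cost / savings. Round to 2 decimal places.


Simple payback period = initial cost / annual savings
Payback = 23859 / 2204
Payback = 10.83 years

10.83


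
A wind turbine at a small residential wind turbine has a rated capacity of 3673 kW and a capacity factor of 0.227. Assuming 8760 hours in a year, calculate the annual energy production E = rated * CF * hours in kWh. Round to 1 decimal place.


Annual energy = rated_kW * capacity_factor * hours_per_year
Given: P_rated = 3673 kW, CF = 0.227, hours = 8760
E = 3673 * 0.227 * 8760
E = 7303834.0 kWh

7303834.0
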